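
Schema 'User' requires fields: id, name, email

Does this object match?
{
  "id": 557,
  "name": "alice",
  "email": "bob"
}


Checking required fields... All present.
Valid - all required fields present


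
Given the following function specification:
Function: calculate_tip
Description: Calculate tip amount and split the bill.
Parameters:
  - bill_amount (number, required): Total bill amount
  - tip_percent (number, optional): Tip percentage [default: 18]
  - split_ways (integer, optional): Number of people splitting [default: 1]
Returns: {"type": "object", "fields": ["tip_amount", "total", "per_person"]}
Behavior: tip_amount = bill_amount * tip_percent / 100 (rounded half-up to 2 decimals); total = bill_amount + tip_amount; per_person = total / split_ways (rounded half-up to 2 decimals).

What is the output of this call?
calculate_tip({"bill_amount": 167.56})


Defaults applied: tip_percent=18, split_ways=1
tip_amount = 167.56 * 18/100 = 30.1608 -> 30.16
total = 167.56 + 30.16 = 197.72
per_person = 197.72 / 1 = 197.72 -> 197.72
Output:
{"tip_amount": 30.16, "total": 197.72, "per_person": 197.72}


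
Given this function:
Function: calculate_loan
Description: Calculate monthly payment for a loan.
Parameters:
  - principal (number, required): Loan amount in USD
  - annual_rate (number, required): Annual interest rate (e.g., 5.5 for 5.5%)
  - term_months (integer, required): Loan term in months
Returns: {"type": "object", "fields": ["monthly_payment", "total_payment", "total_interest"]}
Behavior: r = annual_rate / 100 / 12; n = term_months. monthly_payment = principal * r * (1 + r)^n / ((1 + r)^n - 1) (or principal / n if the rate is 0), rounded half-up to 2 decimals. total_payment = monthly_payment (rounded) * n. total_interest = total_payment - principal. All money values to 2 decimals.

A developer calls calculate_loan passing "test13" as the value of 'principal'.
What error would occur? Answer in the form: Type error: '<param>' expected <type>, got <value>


Spec: 'principal' is declared as number; "test13" is a string.
Type error: 'principal' expected number, got "test13"


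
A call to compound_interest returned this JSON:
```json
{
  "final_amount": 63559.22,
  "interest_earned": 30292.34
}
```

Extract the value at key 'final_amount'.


63559.22


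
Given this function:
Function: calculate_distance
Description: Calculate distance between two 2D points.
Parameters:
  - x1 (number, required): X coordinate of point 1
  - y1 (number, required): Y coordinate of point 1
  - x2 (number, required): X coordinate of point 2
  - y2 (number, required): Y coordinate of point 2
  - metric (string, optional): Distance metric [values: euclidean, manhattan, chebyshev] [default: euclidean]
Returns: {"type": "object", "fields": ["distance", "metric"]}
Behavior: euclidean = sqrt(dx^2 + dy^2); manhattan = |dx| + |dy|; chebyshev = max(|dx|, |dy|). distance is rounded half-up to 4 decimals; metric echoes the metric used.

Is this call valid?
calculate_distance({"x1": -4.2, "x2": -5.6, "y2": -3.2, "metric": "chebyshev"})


Checking required parameters...
Missing required parameter: y1
Invalid - missing required parameter 'y1'


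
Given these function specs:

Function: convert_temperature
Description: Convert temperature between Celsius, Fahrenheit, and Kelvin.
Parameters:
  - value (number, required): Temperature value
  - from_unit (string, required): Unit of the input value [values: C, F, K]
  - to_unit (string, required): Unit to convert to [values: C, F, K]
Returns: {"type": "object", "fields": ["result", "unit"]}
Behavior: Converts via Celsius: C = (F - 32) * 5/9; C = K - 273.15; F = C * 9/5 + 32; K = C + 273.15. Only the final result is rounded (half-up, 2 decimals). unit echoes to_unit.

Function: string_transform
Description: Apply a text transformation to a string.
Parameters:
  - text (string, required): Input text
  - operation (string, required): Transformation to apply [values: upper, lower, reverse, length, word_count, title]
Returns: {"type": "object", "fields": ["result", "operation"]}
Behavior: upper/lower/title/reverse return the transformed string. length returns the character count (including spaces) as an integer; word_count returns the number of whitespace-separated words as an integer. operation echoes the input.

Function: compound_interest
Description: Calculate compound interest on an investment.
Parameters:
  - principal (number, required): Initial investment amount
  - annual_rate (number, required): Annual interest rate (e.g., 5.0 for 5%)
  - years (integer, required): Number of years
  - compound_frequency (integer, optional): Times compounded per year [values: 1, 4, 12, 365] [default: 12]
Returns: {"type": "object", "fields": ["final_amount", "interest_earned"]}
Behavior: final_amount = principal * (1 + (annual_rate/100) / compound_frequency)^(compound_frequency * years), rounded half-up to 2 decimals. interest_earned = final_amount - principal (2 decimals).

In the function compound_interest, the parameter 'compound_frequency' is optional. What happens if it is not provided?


The compound_interest spec declares:
  - compound_frequency (integer, optional): Times compounded per year [values: 1, 4, 12, 365] [default: 12]
It defaults to 12


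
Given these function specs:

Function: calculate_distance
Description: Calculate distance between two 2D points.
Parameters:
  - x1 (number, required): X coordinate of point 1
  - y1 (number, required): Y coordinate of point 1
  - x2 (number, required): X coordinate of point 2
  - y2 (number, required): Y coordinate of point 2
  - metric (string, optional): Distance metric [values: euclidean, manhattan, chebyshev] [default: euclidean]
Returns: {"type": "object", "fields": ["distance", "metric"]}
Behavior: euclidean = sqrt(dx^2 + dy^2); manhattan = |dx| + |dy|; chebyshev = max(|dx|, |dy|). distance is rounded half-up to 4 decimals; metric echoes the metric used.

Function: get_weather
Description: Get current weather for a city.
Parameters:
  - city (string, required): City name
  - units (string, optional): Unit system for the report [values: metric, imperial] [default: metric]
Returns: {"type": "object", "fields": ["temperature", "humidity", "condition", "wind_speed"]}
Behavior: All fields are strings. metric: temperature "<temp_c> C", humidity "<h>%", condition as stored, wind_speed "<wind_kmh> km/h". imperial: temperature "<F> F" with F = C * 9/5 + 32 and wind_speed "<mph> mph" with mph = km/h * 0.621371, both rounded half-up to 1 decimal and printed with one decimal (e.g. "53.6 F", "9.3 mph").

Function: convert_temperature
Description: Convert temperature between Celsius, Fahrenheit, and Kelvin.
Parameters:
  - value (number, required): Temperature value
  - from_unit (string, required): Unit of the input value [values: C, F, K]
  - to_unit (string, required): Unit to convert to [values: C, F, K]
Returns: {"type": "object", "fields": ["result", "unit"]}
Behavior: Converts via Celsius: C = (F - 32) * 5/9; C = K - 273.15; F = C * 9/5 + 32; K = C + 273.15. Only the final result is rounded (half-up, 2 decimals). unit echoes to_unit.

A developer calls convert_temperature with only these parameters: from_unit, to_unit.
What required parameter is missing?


Required parameters: value, from_unit, to_unit
Provided: from_unit, to_unit
Missing: value
value


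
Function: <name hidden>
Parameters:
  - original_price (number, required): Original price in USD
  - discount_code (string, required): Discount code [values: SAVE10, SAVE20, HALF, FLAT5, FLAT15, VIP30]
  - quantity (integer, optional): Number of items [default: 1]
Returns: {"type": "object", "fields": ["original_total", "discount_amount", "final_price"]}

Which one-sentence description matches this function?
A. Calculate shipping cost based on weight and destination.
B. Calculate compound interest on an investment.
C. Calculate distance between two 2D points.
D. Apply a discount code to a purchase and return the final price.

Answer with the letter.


Parameters original_price, discount_code, quantity and return ["original_total", "discount_amount", "final_price"] fit: Apply a discount code to a purchase and return the final price.
D


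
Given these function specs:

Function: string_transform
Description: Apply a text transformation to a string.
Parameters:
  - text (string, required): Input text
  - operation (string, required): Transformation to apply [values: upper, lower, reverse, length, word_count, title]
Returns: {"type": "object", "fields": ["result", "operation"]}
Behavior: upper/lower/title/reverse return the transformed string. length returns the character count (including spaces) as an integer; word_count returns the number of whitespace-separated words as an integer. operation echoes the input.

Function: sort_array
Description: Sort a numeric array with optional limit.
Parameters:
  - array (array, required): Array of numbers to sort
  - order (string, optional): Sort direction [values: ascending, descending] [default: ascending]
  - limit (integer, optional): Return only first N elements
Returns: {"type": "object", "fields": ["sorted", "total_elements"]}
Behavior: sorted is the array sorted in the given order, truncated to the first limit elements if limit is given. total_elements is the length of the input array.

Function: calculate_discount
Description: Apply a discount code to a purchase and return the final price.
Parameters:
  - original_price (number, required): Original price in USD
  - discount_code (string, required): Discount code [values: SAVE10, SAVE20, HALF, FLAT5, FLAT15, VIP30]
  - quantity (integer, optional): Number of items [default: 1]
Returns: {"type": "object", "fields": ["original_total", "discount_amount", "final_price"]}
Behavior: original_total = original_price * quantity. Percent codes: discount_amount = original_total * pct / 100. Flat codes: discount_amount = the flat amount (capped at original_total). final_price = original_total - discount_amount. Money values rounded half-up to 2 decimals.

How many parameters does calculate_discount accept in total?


Parameters of calculate_discount: original_price (required), discount_code (required), quantity (optional)
Total:
3


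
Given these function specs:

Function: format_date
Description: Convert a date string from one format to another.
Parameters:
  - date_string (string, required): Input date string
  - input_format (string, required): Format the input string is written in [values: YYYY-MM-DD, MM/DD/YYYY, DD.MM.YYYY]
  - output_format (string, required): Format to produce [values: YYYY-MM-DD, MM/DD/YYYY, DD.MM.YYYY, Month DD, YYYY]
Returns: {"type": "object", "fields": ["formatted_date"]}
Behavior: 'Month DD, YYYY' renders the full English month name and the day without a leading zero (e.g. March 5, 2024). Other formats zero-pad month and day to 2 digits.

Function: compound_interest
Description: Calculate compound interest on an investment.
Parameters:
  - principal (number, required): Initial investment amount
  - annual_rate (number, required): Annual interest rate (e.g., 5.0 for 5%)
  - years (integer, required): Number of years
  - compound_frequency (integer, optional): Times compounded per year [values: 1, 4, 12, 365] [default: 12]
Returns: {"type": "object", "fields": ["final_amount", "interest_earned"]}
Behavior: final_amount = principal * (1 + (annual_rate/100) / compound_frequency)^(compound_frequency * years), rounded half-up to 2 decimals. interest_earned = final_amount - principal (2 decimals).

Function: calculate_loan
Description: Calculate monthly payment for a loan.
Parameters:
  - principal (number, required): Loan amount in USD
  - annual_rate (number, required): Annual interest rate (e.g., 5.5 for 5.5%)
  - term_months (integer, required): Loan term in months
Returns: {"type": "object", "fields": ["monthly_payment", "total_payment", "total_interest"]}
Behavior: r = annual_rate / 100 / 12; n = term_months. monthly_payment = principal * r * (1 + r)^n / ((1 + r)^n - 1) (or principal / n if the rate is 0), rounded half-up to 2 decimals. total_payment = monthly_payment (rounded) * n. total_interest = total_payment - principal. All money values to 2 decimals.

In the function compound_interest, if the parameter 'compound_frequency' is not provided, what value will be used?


The compound_interest spec declares:
  - compound_frequency (integer, optional): Times compounded per year [values: 1, 4, 12, 365] [default: 12]
Default:
12


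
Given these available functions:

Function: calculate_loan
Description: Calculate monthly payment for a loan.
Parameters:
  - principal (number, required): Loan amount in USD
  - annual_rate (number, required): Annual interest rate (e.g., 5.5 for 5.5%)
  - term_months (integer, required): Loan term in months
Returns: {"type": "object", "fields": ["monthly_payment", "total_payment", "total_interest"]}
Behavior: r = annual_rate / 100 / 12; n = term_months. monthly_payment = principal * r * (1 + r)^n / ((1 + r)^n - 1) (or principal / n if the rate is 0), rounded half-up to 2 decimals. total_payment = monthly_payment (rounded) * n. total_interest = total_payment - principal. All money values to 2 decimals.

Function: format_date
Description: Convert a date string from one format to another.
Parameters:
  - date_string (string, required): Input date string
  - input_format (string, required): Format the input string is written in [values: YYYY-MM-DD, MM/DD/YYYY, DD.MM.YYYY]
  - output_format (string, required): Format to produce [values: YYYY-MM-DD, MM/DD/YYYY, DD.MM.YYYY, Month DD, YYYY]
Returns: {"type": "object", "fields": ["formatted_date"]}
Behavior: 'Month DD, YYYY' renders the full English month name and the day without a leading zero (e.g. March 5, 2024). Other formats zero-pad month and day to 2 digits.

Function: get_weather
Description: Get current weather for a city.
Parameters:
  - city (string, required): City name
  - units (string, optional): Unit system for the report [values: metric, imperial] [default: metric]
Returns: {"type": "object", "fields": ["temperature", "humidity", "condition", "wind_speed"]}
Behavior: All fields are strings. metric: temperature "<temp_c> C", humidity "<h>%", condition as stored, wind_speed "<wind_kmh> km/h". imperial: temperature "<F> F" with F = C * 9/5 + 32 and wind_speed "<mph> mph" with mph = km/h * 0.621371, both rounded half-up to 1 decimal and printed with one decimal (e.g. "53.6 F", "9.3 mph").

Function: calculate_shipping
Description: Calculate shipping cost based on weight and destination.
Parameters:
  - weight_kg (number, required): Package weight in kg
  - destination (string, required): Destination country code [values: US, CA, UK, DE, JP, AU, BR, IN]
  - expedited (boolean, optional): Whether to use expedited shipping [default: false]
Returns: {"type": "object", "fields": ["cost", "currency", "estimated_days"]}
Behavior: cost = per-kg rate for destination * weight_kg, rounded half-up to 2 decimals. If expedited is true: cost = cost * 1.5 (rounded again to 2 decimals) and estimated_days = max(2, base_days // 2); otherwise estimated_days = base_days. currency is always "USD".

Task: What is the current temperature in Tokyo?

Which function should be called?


The task needs a function whose description is: Get current weather for a city.
get_weather


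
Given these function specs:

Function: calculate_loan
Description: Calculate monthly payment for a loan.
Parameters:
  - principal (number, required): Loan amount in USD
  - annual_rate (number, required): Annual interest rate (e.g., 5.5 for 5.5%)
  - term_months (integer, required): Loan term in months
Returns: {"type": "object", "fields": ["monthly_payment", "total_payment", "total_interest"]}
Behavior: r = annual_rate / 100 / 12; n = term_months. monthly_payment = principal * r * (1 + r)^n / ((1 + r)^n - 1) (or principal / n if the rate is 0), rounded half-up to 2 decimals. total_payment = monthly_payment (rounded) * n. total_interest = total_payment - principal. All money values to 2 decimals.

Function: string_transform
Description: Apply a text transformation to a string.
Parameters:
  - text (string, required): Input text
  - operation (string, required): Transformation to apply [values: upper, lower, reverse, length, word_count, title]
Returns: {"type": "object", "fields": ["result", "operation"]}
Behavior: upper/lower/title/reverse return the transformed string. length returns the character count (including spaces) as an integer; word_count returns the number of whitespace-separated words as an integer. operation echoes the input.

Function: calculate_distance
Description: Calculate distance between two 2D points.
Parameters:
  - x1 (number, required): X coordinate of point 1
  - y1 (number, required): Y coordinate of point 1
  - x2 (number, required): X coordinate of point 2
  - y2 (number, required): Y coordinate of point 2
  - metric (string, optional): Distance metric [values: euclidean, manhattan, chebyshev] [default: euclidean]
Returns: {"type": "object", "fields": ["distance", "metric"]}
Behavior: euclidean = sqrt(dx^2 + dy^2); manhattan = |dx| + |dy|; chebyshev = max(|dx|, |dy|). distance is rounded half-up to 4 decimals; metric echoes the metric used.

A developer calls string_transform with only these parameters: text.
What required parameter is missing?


Required parameters: text, operation
Provided: text
Missing: operation
operation


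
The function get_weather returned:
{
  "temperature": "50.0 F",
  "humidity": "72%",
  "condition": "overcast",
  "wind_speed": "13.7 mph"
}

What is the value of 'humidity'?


72%


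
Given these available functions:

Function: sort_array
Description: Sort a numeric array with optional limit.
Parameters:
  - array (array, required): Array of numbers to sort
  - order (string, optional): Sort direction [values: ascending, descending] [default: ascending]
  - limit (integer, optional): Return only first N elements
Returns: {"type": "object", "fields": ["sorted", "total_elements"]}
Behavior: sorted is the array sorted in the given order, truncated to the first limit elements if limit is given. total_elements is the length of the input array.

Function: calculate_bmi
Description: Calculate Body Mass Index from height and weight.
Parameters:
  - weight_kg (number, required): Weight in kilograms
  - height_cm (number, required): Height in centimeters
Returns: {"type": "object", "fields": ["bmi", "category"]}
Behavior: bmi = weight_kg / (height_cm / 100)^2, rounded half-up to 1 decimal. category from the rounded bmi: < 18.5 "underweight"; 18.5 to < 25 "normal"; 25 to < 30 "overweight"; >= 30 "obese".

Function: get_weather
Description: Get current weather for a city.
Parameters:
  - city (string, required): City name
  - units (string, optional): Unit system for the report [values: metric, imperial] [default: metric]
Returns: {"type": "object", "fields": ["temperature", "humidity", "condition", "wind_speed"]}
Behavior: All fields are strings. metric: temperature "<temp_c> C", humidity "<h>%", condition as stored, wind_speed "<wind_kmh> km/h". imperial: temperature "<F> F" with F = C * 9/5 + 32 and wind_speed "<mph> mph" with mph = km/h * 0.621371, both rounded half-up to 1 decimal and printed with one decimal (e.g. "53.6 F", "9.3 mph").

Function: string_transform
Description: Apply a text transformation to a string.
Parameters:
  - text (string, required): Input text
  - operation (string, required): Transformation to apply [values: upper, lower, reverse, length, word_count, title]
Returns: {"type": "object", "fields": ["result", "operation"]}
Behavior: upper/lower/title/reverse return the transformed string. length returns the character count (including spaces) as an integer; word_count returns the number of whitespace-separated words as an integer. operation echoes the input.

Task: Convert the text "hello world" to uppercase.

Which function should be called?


The task needs a function whose description is: Apply a text transformation to a string.
string_transform


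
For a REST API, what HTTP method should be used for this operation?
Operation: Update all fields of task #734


GET = read, POST = create, PUT = update/replace, DELETE = remove
This operation is an update/replace.
PUT


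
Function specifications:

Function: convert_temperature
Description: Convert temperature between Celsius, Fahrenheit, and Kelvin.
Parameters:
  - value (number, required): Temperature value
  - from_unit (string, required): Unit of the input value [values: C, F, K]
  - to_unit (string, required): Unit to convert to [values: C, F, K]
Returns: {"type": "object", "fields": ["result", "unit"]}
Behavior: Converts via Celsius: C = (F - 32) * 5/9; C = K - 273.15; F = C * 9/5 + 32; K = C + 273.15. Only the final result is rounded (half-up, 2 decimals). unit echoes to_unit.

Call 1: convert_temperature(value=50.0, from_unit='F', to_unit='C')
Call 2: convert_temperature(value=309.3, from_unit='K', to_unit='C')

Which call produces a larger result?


Call 1:
  To C: (50 - 32) * 5/9 = 10
  Target is C: 10
  Round to 2 decimals: 10.0
  -> 10.0 C
Call 2:
  To C: 309.3 - 273.15 = 36.15
  Target is C: 36.15
  Round to 2 decimals: 36.15
  -> 36.15 C
Call 2 (36.15 C)


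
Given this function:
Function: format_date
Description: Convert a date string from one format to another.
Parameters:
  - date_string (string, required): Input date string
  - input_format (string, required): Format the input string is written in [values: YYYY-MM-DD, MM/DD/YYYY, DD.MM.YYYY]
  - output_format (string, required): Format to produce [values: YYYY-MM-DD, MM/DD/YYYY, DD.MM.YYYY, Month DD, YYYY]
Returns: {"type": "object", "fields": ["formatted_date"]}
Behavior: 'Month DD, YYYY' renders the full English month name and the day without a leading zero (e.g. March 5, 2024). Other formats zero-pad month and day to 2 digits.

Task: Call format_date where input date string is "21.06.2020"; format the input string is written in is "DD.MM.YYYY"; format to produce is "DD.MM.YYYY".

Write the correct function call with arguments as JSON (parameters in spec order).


Mapping each described value to its parameter name:
  'Input date string' -> date_string = "21.06.2020"
  'Format the input string is written in' -> input_format = "DD.MM.YYYY"
  'Format to produce' -> output_format = "DD.MM.YYYY"
format_date({"date_string": "21.06.2020", "input_format": "DD.MM.YYYY", "output_format": "DD.MM.YYYY"})


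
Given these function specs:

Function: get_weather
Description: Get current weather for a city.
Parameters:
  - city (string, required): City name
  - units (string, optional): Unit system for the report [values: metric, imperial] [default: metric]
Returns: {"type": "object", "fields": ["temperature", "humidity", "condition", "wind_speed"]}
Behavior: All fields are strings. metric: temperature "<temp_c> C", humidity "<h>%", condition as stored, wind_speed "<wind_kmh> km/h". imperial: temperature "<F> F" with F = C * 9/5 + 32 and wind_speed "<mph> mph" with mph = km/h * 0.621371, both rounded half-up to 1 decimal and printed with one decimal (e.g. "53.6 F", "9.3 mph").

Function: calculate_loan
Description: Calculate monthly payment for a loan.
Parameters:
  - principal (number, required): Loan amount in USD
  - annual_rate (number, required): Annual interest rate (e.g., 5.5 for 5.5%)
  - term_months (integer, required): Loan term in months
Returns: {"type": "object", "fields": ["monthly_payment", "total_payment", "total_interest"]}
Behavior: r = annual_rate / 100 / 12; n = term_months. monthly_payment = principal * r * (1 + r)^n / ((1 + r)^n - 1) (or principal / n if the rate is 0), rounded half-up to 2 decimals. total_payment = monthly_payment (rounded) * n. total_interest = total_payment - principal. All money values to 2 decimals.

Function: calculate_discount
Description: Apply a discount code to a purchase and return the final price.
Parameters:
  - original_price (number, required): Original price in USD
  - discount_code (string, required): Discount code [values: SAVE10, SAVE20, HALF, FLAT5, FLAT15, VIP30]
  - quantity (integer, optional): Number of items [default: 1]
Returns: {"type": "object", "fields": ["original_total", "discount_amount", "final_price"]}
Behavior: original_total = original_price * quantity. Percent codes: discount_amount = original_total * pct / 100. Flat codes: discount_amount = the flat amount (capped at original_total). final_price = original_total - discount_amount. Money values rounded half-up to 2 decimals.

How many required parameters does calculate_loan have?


Parameters of calculate_loan: principal (required), annual_rate (required), term_months (required)
Required count:
3


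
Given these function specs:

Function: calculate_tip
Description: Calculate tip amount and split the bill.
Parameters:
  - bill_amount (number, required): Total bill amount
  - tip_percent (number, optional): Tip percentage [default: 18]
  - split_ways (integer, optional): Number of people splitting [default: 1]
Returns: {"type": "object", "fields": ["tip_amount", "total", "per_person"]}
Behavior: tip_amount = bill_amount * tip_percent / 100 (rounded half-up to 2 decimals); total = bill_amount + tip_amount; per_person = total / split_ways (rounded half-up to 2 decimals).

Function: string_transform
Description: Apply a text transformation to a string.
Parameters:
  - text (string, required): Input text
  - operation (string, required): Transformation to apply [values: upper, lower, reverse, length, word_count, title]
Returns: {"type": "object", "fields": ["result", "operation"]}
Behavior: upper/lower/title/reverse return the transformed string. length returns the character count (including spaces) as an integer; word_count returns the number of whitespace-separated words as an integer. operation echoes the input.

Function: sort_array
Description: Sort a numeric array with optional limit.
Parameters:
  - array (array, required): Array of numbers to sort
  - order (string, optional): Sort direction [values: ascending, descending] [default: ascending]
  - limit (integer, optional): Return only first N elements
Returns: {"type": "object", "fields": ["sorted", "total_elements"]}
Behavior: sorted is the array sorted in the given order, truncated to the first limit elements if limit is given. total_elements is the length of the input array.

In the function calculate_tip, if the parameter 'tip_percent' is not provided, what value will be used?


The calculate_tip spec declares:
  - tip_percent (number, optional): Tip percentage [default: 18]
Default:
18


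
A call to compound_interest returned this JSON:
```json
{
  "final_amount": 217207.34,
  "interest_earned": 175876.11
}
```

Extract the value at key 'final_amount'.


217207.34


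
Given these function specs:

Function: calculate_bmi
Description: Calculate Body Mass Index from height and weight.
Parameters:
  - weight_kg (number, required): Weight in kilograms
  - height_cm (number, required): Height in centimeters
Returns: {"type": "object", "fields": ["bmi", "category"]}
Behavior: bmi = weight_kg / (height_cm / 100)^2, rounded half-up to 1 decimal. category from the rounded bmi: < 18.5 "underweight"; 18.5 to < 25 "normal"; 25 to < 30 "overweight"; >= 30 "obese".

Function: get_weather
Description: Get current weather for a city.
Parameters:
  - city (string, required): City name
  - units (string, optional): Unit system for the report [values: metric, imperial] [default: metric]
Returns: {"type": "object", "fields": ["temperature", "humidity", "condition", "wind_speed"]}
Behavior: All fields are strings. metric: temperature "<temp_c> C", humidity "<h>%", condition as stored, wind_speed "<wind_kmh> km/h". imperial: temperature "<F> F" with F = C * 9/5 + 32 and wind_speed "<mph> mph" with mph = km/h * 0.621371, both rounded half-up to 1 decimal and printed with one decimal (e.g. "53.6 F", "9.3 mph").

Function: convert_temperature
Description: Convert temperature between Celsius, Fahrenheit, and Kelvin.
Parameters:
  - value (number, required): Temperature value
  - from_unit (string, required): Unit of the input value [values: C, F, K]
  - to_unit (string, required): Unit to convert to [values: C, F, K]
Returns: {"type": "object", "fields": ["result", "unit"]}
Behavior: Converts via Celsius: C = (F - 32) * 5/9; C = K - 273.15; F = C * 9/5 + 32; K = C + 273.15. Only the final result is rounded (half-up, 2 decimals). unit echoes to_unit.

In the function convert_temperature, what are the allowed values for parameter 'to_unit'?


The convert_temperature spec declares:
  - to_unit (string, required): Unit to convert to [values: C, F, K]
Allowed values:
C, F, K


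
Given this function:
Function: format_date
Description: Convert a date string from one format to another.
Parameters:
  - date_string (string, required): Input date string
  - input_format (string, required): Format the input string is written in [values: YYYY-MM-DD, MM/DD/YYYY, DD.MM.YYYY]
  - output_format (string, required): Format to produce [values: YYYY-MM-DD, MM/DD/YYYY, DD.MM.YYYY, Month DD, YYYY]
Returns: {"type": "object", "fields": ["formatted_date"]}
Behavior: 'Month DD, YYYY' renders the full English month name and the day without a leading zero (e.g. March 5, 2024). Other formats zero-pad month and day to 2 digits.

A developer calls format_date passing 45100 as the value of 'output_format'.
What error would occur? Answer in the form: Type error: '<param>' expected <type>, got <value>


Spec: 'output_format' is declared as string; 45100 is an integer.
Type error: 'output_format' expected string, got 45100


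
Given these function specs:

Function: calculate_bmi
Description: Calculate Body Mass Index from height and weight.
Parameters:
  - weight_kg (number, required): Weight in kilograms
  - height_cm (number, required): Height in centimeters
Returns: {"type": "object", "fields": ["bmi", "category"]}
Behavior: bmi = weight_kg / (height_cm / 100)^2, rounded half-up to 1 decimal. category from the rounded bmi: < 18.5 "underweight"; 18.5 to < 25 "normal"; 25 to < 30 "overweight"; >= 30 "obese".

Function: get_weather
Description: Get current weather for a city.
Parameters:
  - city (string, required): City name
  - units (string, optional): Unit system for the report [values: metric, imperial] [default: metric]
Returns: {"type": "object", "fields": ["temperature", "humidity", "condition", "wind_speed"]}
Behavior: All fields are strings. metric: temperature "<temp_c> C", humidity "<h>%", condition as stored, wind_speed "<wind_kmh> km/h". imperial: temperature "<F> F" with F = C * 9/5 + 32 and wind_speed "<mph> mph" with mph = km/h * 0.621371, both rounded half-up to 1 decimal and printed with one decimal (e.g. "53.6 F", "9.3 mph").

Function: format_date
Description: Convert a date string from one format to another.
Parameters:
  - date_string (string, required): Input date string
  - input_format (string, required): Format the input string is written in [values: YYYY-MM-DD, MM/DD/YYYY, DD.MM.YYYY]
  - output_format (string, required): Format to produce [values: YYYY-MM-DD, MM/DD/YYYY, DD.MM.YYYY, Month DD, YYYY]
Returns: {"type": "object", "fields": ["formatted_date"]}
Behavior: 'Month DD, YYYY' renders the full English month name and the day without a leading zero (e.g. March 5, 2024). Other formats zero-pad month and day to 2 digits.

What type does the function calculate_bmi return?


The calculate_bmi spec declares Returns: {"type": "object", "fields": ["bmi", "category"]}
Type:
object


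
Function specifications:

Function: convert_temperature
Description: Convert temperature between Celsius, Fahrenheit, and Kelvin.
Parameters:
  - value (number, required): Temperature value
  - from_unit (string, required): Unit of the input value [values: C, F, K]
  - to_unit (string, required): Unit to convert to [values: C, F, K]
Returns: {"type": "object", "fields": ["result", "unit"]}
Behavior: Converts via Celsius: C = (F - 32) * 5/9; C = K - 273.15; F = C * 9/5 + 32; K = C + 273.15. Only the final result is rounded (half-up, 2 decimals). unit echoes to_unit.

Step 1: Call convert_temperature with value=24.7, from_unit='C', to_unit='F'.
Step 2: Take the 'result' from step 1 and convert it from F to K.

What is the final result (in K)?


Step 1: convert_temperature(value=24.7, from_unit=C, to_unit=F)
  Input already in C: 24.7
  To F: 24.7 * 9/5 + 32 = 76.46
  Round to 2 decimals: 76.46
  -> result = 76.46 F
Step 2: convert_temperature(value=76.46, from_unit=F, to_unit=K)
  To C: (76.46 - 32) * 5/9 = 24.7
  To K: 24.7 + 273.15 = 297.85
  Round to 2 decimals: 297.85
  -> result = 297.85 K
297.85 K


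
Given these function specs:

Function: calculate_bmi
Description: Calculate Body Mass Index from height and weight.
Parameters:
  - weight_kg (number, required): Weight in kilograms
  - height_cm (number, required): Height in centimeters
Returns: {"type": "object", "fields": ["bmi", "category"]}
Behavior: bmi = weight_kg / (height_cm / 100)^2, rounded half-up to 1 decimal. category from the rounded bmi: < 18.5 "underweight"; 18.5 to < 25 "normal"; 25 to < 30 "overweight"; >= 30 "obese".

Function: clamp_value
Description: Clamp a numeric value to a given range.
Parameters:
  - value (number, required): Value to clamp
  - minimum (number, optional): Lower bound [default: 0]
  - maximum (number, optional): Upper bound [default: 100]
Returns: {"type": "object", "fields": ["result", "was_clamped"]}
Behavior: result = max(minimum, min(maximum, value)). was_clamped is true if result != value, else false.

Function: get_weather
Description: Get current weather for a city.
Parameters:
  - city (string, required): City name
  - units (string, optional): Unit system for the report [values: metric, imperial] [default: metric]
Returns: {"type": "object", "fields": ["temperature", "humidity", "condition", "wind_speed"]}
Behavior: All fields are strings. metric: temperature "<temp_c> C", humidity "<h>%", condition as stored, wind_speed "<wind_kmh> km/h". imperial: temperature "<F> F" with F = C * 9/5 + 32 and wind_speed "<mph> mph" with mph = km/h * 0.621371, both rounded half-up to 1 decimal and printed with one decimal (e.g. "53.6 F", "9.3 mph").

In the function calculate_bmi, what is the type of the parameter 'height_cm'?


The calculate_bmi spec declares:
  - height_cm (number, required): Height in centimeters
Type:
number


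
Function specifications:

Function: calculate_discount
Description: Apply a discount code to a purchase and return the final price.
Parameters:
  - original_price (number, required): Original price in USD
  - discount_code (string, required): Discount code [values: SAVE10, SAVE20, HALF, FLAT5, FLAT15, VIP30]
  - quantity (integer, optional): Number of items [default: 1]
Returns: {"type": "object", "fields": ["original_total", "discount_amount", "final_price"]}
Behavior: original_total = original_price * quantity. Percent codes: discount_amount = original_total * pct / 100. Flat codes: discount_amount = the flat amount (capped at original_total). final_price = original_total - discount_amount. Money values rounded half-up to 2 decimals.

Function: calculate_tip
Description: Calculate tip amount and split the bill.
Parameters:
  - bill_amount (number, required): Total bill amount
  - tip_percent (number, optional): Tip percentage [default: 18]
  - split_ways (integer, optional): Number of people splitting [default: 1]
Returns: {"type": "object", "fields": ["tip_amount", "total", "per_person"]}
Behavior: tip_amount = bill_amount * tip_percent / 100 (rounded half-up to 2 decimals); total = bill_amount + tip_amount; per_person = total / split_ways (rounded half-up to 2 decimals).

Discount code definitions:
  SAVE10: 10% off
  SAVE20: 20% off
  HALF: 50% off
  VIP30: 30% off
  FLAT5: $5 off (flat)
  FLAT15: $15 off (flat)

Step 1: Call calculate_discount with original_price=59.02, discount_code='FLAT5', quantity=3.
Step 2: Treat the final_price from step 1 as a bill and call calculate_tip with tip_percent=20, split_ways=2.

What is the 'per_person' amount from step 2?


Step 1: calculate_discount(original_price=59.02, discount_code=FLAT5, quantity=3)
  original_total = 59.02 * 3 = 177.06
  FLAT5 = $5 flat: discount_amount = min(5.00, 177.06) = 5.00
  final_price = 177.06 - 5.00 = 172.06
  -> final_price = 172.06
Step 2: calculate_tip(bill_amount=172.06, tip_percent=20, split_ways=2)
  tip_amount = 172.06 * 20/100 = 34.412 -> 34.41
  total = 172.06 + 34.41 = 206.47
  per_person = 206.47 / 2 = 103.235 -> 103.24
  -> per_person = 103.24
$103.24


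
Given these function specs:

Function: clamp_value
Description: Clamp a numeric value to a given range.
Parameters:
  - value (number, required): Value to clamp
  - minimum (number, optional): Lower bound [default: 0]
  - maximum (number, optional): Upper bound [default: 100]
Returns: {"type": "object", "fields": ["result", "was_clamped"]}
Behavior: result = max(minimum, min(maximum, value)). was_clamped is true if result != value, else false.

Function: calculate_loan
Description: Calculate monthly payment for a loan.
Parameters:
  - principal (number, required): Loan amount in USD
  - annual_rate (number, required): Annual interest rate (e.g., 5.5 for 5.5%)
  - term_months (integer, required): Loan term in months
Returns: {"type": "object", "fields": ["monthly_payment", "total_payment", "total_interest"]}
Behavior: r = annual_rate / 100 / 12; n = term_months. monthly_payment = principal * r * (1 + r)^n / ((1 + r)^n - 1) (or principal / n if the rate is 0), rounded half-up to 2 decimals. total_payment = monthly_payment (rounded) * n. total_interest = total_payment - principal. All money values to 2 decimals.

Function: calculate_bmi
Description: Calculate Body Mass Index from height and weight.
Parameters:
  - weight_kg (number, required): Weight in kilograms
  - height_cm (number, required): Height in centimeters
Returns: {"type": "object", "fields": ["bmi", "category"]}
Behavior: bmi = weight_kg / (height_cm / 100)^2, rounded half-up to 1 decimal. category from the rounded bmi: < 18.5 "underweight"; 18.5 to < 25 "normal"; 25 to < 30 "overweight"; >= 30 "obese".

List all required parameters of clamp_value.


Parameters of clamp_value and their required/optional flag:
  value: required
  minimum: optional
  maximum: optional
value


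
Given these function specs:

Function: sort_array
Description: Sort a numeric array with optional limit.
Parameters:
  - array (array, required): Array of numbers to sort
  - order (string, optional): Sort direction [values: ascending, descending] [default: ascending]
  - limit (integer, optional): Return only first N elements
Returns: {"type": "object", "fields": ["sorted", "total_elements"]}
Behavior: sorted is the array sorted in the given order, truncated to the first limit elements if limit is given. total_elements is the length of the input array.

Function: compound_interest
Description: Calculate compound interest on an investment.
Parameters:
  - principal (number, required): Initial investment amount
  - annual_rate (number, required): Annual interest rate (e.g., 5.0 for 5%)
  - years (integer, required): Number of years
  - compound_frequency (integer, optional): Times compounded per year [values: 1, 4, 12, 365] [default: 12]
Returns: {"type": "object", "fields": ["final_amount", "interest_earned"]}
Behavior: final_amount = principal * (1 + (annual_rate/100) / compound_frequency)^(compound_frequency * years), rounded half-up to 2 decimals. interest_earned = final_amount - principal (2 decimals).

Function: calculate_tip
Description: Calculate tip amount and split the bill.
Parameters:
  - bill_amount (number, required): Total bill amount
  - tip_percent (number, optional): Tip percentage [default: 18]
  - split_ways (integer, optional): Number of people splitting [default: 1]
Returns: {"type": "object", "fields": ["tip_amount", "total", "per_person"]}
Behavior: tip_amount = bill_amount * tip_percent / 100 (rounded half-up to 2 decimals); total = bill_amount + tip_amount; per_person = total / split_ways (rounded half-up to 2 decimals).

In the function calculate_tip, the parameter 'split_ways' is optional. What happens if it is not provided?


The calculate_tip spec declares:
  - split_ways (integer, optional): Number of people splitting [default: 1]
It defaults to 1


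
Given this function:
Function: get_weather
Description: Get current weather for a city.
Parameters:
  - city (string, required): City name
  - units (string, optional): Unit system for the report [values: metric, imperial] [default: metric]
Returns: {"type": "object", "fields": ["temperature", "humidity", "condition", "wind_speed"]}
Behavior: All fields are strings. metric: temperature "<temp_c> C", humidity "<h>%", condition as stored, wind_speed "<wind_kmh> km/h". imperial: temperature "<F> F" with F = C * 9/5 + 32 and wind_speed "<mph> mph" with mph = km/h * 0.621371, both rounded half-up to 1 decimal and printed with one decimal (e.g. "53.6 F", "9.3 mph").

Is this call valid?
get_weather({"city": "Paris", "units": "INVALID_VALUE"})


Checking parameter values...
Parameter 'units' has value 'INVALID_VALUE' not in allowed: metric, imperial
Invalid - 'units' must be one of metric, imperial
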